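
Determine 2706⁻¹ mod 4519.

2343

By the extended Euclidean algorithm:
4519 = 1×2706 + 1813
2706 = 1×1813 + 893
1813 = 2×893 + 27
893 = 33×27 + 2
27 = 13×2 + 1
2 = 2×1 + 0
gcd(2706, 4519) = 1, so the inverse exists.
Back-substitute for 1:
1 = 1×27 − 13×2
  = −13×893 + 430×27
  = 430×1813 − 873×893
  = −873×2706 + 1303×1813
  = 1303×4519 − 2176×2706
So 2706⁻¹ ≡ −2176 ≡ 2343 (mod 4519).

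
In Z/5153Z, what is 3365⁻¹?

464

Apply the Euclidean algorithm and back-substitute:
5153 = 1·3365 + 1788
3365 = 1·1788 + 1577
1788 = 1·1577 + 211
1577 = 7·211 + 100
211 = 2·100 + 11
100 = 9·11 + 1
11 = 11·1 + 0
gcd(3365, 5153) = 1, so the inverse exists.
Back-substitute for 1:
1 = 1·100 − 9·11
  = −9·211 + 19·100
  = 19·1577 − 142·211
  = −142·1788 + 161·1577
  = 161·3365 − 303·1788
  = −303·5153 + 464·3365
So 3365⁻¹ ≡ 464 (mod 5153).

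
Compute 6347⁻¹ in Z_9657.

9374

Apply the Euclidean algorithm and back-substitute:
9657 = 1*6347 + 3310
6347 = 1*3310 + 3037
3310 = 1*3037 + 273
3037 = 11*273 + 34
273 = 8*34 + 1
34 = 34*1 + 0
gcd(6347, 9657) = 1, so the inverse exists.
Back-substitute for 1:
1 = 1*273 − 8*34
  = −8*3037 + 89*273
  = 89*3310 − 97*3037
  = −97*6347 + 186*3310
  = 186*9657 − 283*6347
So 6347⁻¹ ≡ −283 ≡ 9374 (mod 9657).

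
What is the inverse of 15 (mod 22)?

22 = 1·15 + 7
15 = 2·7 + 1
7 = 7·1 + 0
gcd(15, 22) = 1, so the inverse exists.
Back-substitute for 1:
1 = 1·15 − 2·7
  = −2·22 + 3·15
So 15⁻¹ ≡ 3 (mod 22).

3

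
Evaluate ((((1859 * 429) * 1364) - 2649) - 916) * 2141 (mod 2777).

971

1859 * 429 = 797511 ≡ 512 (mod 2777)
512 * 1364 = 698368 ≡ 1341 (mod 2777)
1341 - 2649 = -1308 ≡ 1469 (mod 2777)
1469 - 916 = 553
553 * 2141 = 1183973 ≡ 971 (mod 2777)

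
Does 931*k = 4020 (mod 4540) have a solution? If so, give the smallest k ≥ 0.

4320

gcd(931, 4540) = 1, so a unique solution mod 4540 exists.
931⁻¹ ≡ 3711 (mod 4540).
k ≡ 3711*4020 ≡ 4320 (mod 4540).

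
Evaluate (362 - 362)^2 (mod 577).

362 - 362 = 0
(0)^2 ≡ 0 (mod 577)

0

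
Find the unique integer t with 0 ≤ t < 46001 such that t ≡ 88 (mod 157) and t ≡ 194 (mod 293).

6054

157⁻¹ mod 293: 157*28 ≡ 1 (mod 293), so 157⁻¹ ≡ 28.
t = 88 + 157*((194 − 88)*28 mod 293) = 88 + 157*38 = 6054.
Check: 6054 mod 157 = 88, 6054 mod 293 = 194. ✓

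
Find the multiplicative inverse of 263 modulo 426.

Run the extended Euclidean algorithm:
426 = 1·263 + 163
263 = 1·163 + 100
163 = 1·100 + 63
100 = 1·63 + 37
63 = 1·37 + 26
37 = 1·26 + 11
26 = 2·11 + 4
11 = 2·4 + 3
4 = 1·3 + 1
3 = 3·1 + 0
gcd(263, 426) = 1, so the inverse exists.
Back-substitute for 1:
1 = 1·4 − 1·3
  = −1·11 + 3·4
  = 3·26 − 7·11
  = −7·37 + 10·26
  = 10·63 − 17·37
  = −17·100 + 27·63
  = 27·163 − 44·100
  = −44·263 + 71·163
  = 71·426 − 115·263
So 263⁻¹ ≡ −115 ≡ 311 (mod 426).

311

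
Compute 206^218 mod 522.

370

Using repeated squaring:
218 in binary is 11011010, i.e. 218 = 128 + 64 + 16 + 8 + 2.
206^1 ≡ 206 (mod 522)
206^2 ≡ 206^2 = 42436 ≡ 154 (mod 522)
206^4 ≡ 154^2 = 23716 ≡ 226 (mod 522)
206^8 ≡ 226^2 = 51076 ≡ 442 (mod 522)
206^16 ≡ 442^2 = 195364 ≡ 136 (mod 522)
206^32 ≡ 136^2 = 18496 ≡ 226 (mod 522)
206^64 ≡ 226^2 = 51076 ≡ 442 (mod 522)
206^128 ≡ 442^2 = 195364 ≡ 136 (mod 522)
206^218 = 206^128 · 206^64 · 206^16 · 206^8 · 206^2 ≡ 136 · 442 · 136 · 442 · 154 (mod 522).
Accumulate the product:
136 · 442 = 60112 ≡ 82
82 · 136 = 11152 ≡ 190
190 · 442 = 83980 ≡ 460
460 · 154 = 70840 ≡ 370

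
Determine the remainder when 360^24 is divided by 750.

0

360^1 ≡ 360 (mod 750)
360^2 ≡ 360^2 = 129600 ≡ 600 (mod 750)
360^4 ≡ 600^2 = 360000 ≡ 0 (mod 750)
360^8 ≡ 0^2 = 0 (mod 750)
360^16 ≡ 0^2 = 0 (mod 750)
360^24 = 360^16 * 360^8 ≡ 0 * 0 (mod 750).
0 * 0 = 0 ≡ 0 (mod 750).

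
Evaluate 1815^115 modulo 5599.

115 in binary is 1110011, i.e. 115 = 64 + 32 + 16 + 2 + 1.
1815^1 ≡ 1815 (mod 5599)
1815^2 ≡ 1815^2 = 3294225 ≡ 2013 (mod 5599)
1815^4 ≡ 2013^2 = 4052169 ≡ 4092 (mod 5599)
1815^8 ≡ 4092^2 = 16744464 ≡ 3454 (mod 5599)
1815^16 ≡ 3454^2 = 11930116 ≡ 4246 (mod 5599)
1815^32 ≡ 4246^2 = 18028516 ≡ 5335 (mod 5599)
1815^64 ≡ 5335^2 = 28462225 ≡ 2508 (mod 5599)
1815^115 = 1815^64 · 1815^32 · 1815^16 · 1815^2 · 1815^1 ≡ 2508 · 5335 · 4246 · 2013 · 1815 (mod 5599).
Accumulate the product:
2508 · 5335 = 13380180 ≡ 4169
4169 · 4246 = 17701574 ≡ 3135
3135 · 2013 = 6310755 ≡ 682
682 · 1815 = 1237830 ≡ 451

451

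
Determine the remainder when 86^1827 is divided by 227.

1827 in binary is 11100100011, i.e. 1827 = 1024 + 512 + 256 + 32 + 2 + 1.
86^1 ≡ 86 (mod 227)
86^2 ≡ 86^2 = 7396 ≡ 132 (mod 227)
86^4 ≡ 132^2 = 17424 ≡ 172 (mod 227)
86^8 ≡ 172^2 = 29584 ≡ 74 (mod 227)
86^16 ≡ 74^2 = 5476 ≡ 28 (mod 227)
86^32 ≡ 28^2 = 784 ≡ 103 (mod 227)
86^64 ≡ 103^2 = 10609 ≡ 167 (mod 227)
86^128 ≡ 167^2 = 27889 ≡ 195 (mod 227)
86^256 ≡ 195^2 = 38025 ≡ 116 (mod 227)
86^512 ≡ 116^2 = 13456 ≡ 63 (mod 227)
86^1024 ≡ 63^2 = 3969 ≡ 110 (mod 227)
86^1827 = 86^1024 × 86^512 × 86^256 × 86^32 × 86^2 × 86^1 ≡ 110 × 63 × 116 × 103 × 132 × 86 (mod 227).
Accumulate the product:
110 × 63 = 6930 ≡ 120
120 × 116 = 13920 ≡ 73
73 × 103 = 7519 ≡ 28
28 × 132 = 3696 ≡ 64
64 × 86 = 5504 ≡ 56

56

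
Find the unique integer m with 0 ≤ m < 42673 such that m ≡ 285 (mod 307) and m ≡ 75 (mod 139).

307⁻¹ mod 139: 307×24 ≡ 1 (mod 139), so 307⁻¹ ≡ 24.
m = 285 + 307×((75 − 285)×24 mod 139) = 285 + 307×103 = 31906.

31906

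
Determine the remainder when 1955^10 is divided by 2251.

1402

10 in binary is 1010, i.e. 10 = 8 + 2.
1955^1 ≡ 1955 (mod 2251)
1955^2 ≡ 1955^2 = 3822025 ≡ 2078 (mod 2251)
1955^4 ≡ 2078^2 = 4318084 ≡ 666 (mod 2251)
1955^8 ≡ 666^2 = 443556 ≡ 109 (mod 2251)
1955^10 = 1955^8 · 1955^2 ≡ 109 · 2078 (mod 2251).
109 · 2078 = 226502 ≡ 1402 (mod 2251).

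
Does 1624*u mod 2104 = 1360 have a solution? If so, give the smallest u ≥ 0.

gcd(1624, 2104) = 8, and 8 | 1360, so solutions exist.
Divide through by 8: 203*u mod 263 = 170.
203⁻¹ ≡ 206 (mod 263).
u ≡ 206*170 ≡ 41 (mod 263).
The smallest non-negative solution is u = 41.

41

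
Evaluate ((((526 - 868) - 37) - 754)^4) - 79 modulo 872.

526 - 868 = -342 ≡ 530 (mod 872)
530 - 37 = 493
493 - 754 = -261 ≡ 611 (mod 872)
(611)^4 ≡ 561 (mod 872)
561 - 79 = 482

482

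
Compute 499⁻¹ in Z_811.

798

Run the extended Euclidean algorithm:
811 = 1*499 + 312
499 = 1*312 + 187
312 = 1*187 + 125
187 = 1*125 + 62
125 = 2*62 + 1
62 = 62*1 + 0
gcd(499, 811) = 1, so the inverse exists.
Back-substitute for 1:
1 = 1*125 − 2*62
  = −2*187 + 3*125
  = 3*312 − 5*187
  = −5*499 + 8*312
  = 8*811 − 13*499
So 499⁻¹ ≡ −13 ≡ 798 (mod 811).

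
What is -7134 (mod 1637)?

1051

-7134 = -5·1637 + 1051, so -7134 ≡ 1051 (mod 1637).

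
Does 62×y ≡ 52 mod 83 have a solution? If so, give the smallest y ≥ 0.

41

gcd(62, 83) = 1, so a unique solution mod 83 exists.
62⁻¹ ≡ 79 (mod 83).
y ≡ 79×52 ≡ 41 (mod 83).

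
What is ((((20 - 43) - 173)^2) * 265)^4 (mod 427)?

20 - 43 = -23 ≡ 404 (mod 427)
404 - 173 = 231
(231)^2 ≡ 413 (mod 427)
413 * 265 = 109445 ≡ 133 (mod 427)
(133)^4 ≡ 245 (mod 427)

245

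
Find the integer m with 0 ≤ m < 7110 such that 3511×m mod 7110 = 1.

3151

By the extended Euclidean algorithm:
7110 = 2·3511 + 88
3511 = 39·88 + 79
88 = 1·79 + 9
79 = 8·9 + 7
9 = 1·7 + 2
7 = 3·2 + 1
2 = 2·1 + 0
gcd(3511, 7110) = 1, so the inverse exists.
Bézout: 1 = −1556·7110 + 3151·3511.
So 3511⁻¹ ≡ 3151 (mod 7110).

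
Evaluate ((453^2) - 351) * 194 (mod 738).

(453)^2 ≡ 45 (mod 738)
45 - 351 = -306 ≡ 432 (mod 738)
432 * 194 = 83808 ≡ 414 (mod 738)

414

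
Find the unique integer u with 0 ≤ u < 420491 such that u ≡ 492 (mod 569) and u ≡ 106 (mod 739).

569⁻¹ mod 739: 569*213 ≡ 1 (mod 739), so 569⁻¹ ≡ 213.
u = 492 + 569*((106 − 492)*213 mod 739) = 492 + 569*550 = 313442.

313442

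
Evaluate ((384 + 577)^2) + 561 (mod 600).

82

384 + 577 = 961 ≡ 361 (mod 600)
(361)^2 ≡ 121 (mod 600)
121 + 561 = 682 ≡ 82 (mod 600)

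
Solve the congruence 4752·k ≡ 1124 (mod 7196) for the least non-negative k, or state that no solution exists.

gcd(4752, 7196) = 4, and 4 | 1124, so solutions exist.
Divide through by 4: 1188·k = 281 (mod 1799).
1188⁻¹ ≡ 1746 (mod 1799).
k ≡ 1746·281 ≡ 1298 (mod 1799).
The smallest non-negative solution is k = 1298.

1298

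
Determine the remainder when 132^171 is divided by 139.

171 in binary is 10101011, i.e. 171 = 128 + 32 + 8 + 2 + 1.
132^1 ≡ 132 (mod 139)
132^2 ≡ 132^2 = 17424 ≡ 49 (mod 139)
132^4 ≡ 49^2 = 2401 ≡ 38 (mod 139)
132^8 ≡ 38^2 = 1444 ≡ 54 (mod 139)
132^16 ≡ 54^2 = 2916 ≡ 136 (mod 139)
132^32 ≡ 136^2 = 18496 ≡ 9 (mod 139)
132^64 ≡ 9^2 = 81 (mod 139)
132^128 ≡ 81^2 = 6561 ≡ 28 (mod 139)
132^171 = 132^128 * 132^32 * 132^8 * 132^2 * 132^1 ≡ 28 * 9 * 54 * 49 * 132 (mod 139).
Accumulate the product:
28 * 9 = 252 ≡ 113
113 * 54 = 6102 ≡ 125
125 * 49 = 6125 ≡ 9
9 * 132 = 1188 ≡ 76

76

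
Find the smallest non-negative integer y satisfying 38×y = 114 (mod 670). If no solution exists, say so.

gcd(38, 670) = 2, and 2 | 114, so solutions exist.
Divide through by 2: 19×y = 57 (mod 335).
19⁻¹ ≡ 194 (mod 335).
y ≡ 194×57 ≡ 3 (mod 335).
The smallest non-negative solution is y = 3.

3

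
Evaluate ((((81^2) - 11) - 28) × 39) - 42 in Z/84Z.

48

(81)^2 ≡ 9 (mod 84)
9 - 11 = -2 ≡ 82 (mod 84)
82 - 28 = 54
54 × 39 = 2106 ≡ 6 (mod 84)
6 - 42 = -36 ≡ 48 (mod 84)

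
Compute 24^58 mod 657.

58 in binary is 111010, i.e. 58 = 32 + 16 + 8 + 2.
24^1 ≡ 24 (mod 657)
24^2 ≡ 24^2 = 576 (mod 657)
24^4 ≡ 576^2 = 331776 ≡ 648 (mod 657)
24^8 ≡ 648^2 = 419904 ≡ 81 (mod 657)
24^16 ≡ 81^2 = 6561 ≡ 648 (mod 657)
24^32 ≡ 648^2 = 419904 ≡ 81 (mod 657)
24^58 = 24^32 × 24^16 × 24^8 × 24^2 ≡ 81 × 648 × 81 × 576 (mod 657).
Accumulate the product:
81 × 648 = 52488 ≡ 585
585 × 81 = 47385 ≡ 81
81 × 576 = 46656 ≡ 9

9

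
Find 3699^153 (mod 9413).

7222

Compute successive squares:
3699^1 ≡ 3699 (mod 9413)
3699^2 ≡ 3699^2 = 13682601 ≡ 5512 (mod 9413)
3699^4 ≡ 5512^2 = 30382144 ≡ 6393 (mod 9413)
3699^8 ≡ 6393^2 = 40870449 ≡ 8616 (mod 9413)
3699^16 ≡ 8616^2 = 74235456 ≡ 4538 (mod 9413)
3699^32 ≡ 4538^2 = 20593444 ≡ 7213 (mod 9413)
3699^64 ≡ 7213^2 = 52027369 ≡ 1718 (mod 9413)
3699^128 ≡ 1718^2 = 2951524 ≡ 5255 (mod 9413)
3699^153 = 3699^128 · 3699^16 · 3699^8 · 3699^1 ≡ 5255 · 4538 · 8616 · 3699 (mod 9413).
Accumulate the product:
5255 · 4538 = 23847190 ≡ 4061
4061 · 8616 = 34989576 ≡ 1455
1455 · 3699 = 5382045 ≡ 7222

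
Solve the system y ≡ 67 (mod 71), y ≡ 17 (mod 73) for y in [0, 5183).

1842

71⁻¹ mod 73: 71×36 ≡ 1 (mod 73), so 71⁻¹ ≡ 36.
y = 67 + 71×((17 − 67)×36 mod 73) = 67 + 71×25 = 1842.
Check: 1842 mod 71 = 67, 1842 mod 73 = 17. ✓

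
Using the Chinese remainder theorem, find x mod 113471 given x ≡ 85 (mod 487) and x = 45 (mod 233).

107225

487⁻¹ mod 233: 487·111 ≡ 1 (mod 233), so 487⁻¹ ≡ 111.
x = 85 + 487·((45 − 85)·111 mod 233) = 85 + 487·220 = 107225.
Check: 107225 mod 487 = 85, 107225 mod 233 = 45. ✓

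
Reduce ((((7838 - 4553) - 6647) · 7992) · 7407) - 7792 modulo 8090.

7838 - 4553 = 3285
3285 - 6647 = -3362 ≡ 4728 (mod 8090)
4728 · 7992 = 37786176 ≡ 5876 (mod 8090)
5876 · 7407 = 43523532 ≡ 7422 (mod 8090)
7422 - 7792 = -370 ≡ 7720 (mod 8090)

7720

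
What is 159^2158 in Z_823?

129

159^1 ≡ 159 (mod 823)
159^2 ≡ 159^2 = 25281 ≡ 591 (mod 823)
159^4 ≡ 591^2 = 349281 ≡ 329 (mod 823)
159^8 ≡ 329^2 = 108241 ≡ 428 (mod 823)
159^16 ≡ 428^2 = 183184 ≡ 478 (mod 823)
159^32 ≡ 478^2 = 228484 ≡ 513 (mod 823)
159^64 ≡ 513^2 = 263169 ≡ 632 (mod 823)
159^128 ≡ 632^2 = 399424 ≡ 269 (mod 823)
159^256 ≡ 269^2 = 72361 ≡ 760 (mod 823)
159^512 ≡ 760^2 = 577600 ≡ 677 (mod 823)
159^1024 ≡ 677^2 = 458329 ≡ 741 (mod 823)
159^2048 ≡ 741^2 = 549081 ≡ 140 (mod 823)
159^2158 = 159^2048 × 159^64 × 159^32 × 159^8 × 159^4 × 159^2 ≡ 140 × 632 × 513 × 428 × 329 × 591 (mod 823).
Accumulate the product:
140 × 632 = 88480 ≡ 419
419 × 513 = 214947 ≡ 144
144 × 428 = 61632 ≡ 730
730 × 329 = 240170 ≡ 677
677 × 591 = 400107 ≡ 129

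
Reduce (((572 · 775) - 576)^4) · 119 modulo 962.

278

572 · 775 = 443300 ≡ 780 (mod 962)
780 - 576 = 204
(204)^4 ≡ 932 (mod 962)
932 · 119 = 110908 ≡ 278 (mod 962)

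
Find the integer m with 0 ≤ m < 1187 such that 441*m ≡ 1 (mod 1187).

899

Run the extended Euclidean algorithm:
1187 = 2*441 + 305
441 = 1*305 + 136
305 = 2*136 + 33
136 = 4*33 + 4
33 = 8*4 + 1
4 = 4*1 + 0
gcd(441, 1187) = 1, so the inverse exists.
Bézout: 1 = 107*1187 − 288*441.
So 441⁻¹ ≡ −288 ≡ 899 (mod 1187).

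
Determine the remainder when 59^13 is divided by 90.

Using repeated squaring:
13 in binary is 1101, i.e. 13 = 8 + 4 + 1.
59^1 ≡ 59 (mod 90)
59^2 ≡ 59^2 = 3481 ≡ 61 (mod 90)
59^4 ≡ 61^2 = 3721 ≡ 31 (mod 90)
59^8 ≡ 31^2 = 961 ≡ 61 (mod 90)
59^13 = 59^8 × 59^4 × 59^1 ≡ 61 × 31 × 59 (mod 90).
Accumulate the product:
61 × 31 = 1891 ≡ 1
1 × 59 = 59

59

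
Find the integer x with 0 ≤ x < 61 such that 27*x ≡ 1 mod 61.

Run the extended Euclidean algorithm:
61 = 2*27 + 7
27 = 3*7 + 6
7 = 1*6 + 1
6 = 6*1 + 0
gcd(27, 61) = 1, so the inverse exists.
Back-substitute for 1:
1 = 1*7 − 1*6
  = −1*27 + 4*7
  = 4*61 − 9*27
So 27⁻¹ ≡ −9 ≡ 52 (mod 61).

52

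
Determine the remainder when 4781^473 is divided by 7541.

5946

4781^1 ≡ 4781 (mod 7541)
4781^2 ≡ 4781^2 = 22857961 ≡ 1190 (mod 7541)
4781^4 ≡ 1190^2 = 1416100 ≡ 5933 (mod 7541)
4781^8 ≡ 5933^2 = 35200489 ≡ 6642 (mod 7541)
4781^16 ≡ 6642^2 = 44116164 ≡ 1314 (mod 7541)
4781^32 ≡ 1314^2 = 1726596 ≡ 7248 (mod 7541)
4781^64 ≡ 7248^2 = 52533504 ≡ 2898 (mod 7541)
4781^128 ≡ 2898^2 = 8398404 ≡ 5271 (mod 7541)
4781^256 ≡ 5271^2 = 27783441 ≡ 2397 (mod 7541)
4781^473 = 4781^256 * 4781^128 * 4781^64 * 4781^16 * 4781^8 * 4781^1 ≡ 2397 * 5271 * 2898 * 1314 * 6642 * 4781 (mod 7541).
Accumulate the product:
2397 * 5271 = 12634587 ≡ 3412
3412 * 2898 = 9887976 ≡ 1725
1725 * 1314 = 2266650 ≡ 4350
4350 * 6642 = 28892700 ≡ 3129
3129 * 4781 = 14959749 ≡ 5946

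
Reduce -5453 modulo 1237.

732

-5453 = -5·1237 + 732, so -5453 ≡ 732 (mod 1237).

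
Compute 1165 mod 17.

9

1165 = 68·17 + 9, so 1165 ≡ 9 (mod 17).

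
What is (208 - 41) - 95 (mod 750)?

208 - 41 = 167
167 - 95 = 72

72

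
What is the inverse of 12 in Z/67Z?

Apply the Euclidean algorithm and back-substitute:
67 = 5×12 + 7
12 = 1×7 + 5
7 = 1×5 + 2
5 = 2×2 + 1
2 = 2×1 + 0
gcd(12, 67) = 1, so the inverse exists.
Back-substitute for 1:
1 = 1×5 − 2×2
  = −2×7 + 3×5
  = 3×12 − 5×7
  = −5×67 + 28×12
So 12⁻¹ ≡ 28 (mod 67).

28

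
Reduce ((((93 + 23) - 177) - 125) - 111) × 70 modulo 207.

93 + 23 = 116
116 - 177 = -61 ≡ 146 (mod 207)
146 - 125 = 21
21 - 111 = -90 ≡ 117 (mod 207)
117 × 70 = 8190 ≡ 117 (mod 207)

117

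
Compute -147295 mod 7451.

-147295 = -20·7451 + 1725, so -147295 ≡ 1725 (mod 7451).

1725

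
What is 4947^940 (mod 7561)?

Using repeated squaring:
940 in binary is 1110101100, i.e. 940 = 512 + 256 + 128 + 32 + 8 + 4.
4947^1 ≡ 4947 (mod 7561)
4947^2 ≡ 4947^2 = 24472809 ≡ 5413 (mod 7561)
4947^4 ≡ 5413^2 = 29300569 ≡ 1694 (mod 7561)
4947^8 ≡ 1694^2 = 2869636 ≡ 4017 (mod 7561)
4947^16 ≡ 4017^2 = 16136289 ≡ 1115 (mod 7561)
4947^32 ≡ 1115^2 = 1243225 ≡ 3221 (mod 7561)
4947^64 ≡ 3221^2 = 10374841 ≡ 1149 (mod 7561)
4947^128 ≡ 1149^2 = 1320201 ≡ 4587 (mod 7561)
4947^256 ≡ 4587^2 = 21040569 ≡ 5867 (mod 7561)
4947^512 ≡ 5867^2 = 34421689 ≡ 4017 (mod 7561)
4947^940 = 4947^512 * 4947^256 * 4947^128 * 4947^32 * 4947^8 * 4947^4 ≡ 4017 * 5867 * 4587 * 3221 * 4017 * 1694 (mod 7561).
Accumulate the product:
4017 * 5867 = 23567739 ≡ 102
102 * 4587 = 467874 ≡ 6653
6653 * 3221 = 21429313 ≡ 1439
1439 * 4017 = 5780463 ≡ 3859
3859 * 1694 = 6537146 ≡ 4442

4442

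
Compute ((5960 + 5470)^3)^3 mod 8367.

5960 + 5470 = 11430 ≡ 3063 (mod 8367)
(3063)^3 ≡ 7527 (mod 8367)
(7527)^3 ≡ 5913 (mod 8367)

5913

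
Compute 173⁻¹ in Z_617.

107

Apply the Euclidean algorithm and back-substitute:
617 = 3*173 + 98
173 = 1*98 + 75
98 = 1*75 + 23
75 = 3*23 + 6
23 = 3*6 + 5
6 = 1*5 + 1
5 = 5*1 + 0
gcd(173, 617) = 1, so the inverse exists.
Back-substitute for 1:
1 = 1*6 − 1*5
  = −1*23 + 4*6
  = 4*75 − 13*23
  = −13*98 + 17*75
  = 17*173 − 30*98
  = −30*617 + 107*173
So 173⁻¹ ≡ 107 (mod 617).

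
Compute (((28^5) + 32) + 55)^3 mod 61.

23

(28)^5 ≡ 11 (mod 61)
11 + 32 = 43
43 + 55 = 98 ≡ 37 (mod 61)
(37)^3 ≡ 23 (mod 61)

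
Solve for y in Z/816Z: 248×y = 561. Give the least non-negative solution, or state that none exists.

no solution

gcd(248, 816) = 8, and 8 does not divide 561.
So the congruence has no solution.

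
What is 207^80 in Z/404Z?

80 in binary is 1010000, i.e. 80 = 64 + 16.
207^1 ≡ 207 (mod 404)
207^2 ≡ 207^2 = 42849 ≡ 25 (mod 404)
207^4 ≡ 25^2 = 625 ≡ 221 (mod 404)
207^8 ≡ 221^2 = 48841 ≡ 361 (mod 404)
207^16 ≡ 361^2 = 130321 ≡ 233 (mod 404)
207^32 ≡ 233^2 = 54289 ≡ 153 (mod 404)
207^64 ≡ 153^2 = 23409 ≡ 381 (mod 404)
207^80 = 207^64 · 207^16 ≡ 381 · 233 (mod 404).
381 · 233 = 88773 ≡ 297 (mod 404).

297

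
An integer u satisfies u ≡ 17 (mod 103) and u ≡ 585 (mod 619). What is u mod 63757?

31535

103⁻¹ mod 619: 103×613 ≡ 1 (mod 619), so 103⁻¹ ≡ 613.
u = 17 + 103×((585 − 17)×613 mod 619) = 17 + 103×306 = 31535.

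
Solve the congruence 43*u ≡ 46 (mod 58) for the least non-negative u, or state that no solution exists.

24

gcd(43, 58) = 1, so a unique solution mod 58 exists.
43⁻¹ ≡ 27 (mod 58).
u ≡ 27*46 ≡ 24 (mod 58).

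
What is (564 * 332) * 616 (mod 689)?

564 * 332 = 187248 ≡ 529 (mod 689)
529 * 616 = 325864 ≡ 656 (mod 689)

656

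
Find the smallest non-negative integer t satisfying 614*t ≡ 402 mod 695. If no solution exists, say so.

98

gcd(614, 695) = 1, so a unique solution mod 695 exists.
614⁻¹ ≡ 429 (mod 695).
t ≡ 429*402 ≡ 98 (mod 695).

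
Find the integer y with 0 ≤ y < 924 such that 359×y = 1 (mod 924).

767

By the extended Euclidean algorithm:
924 = 2*359 + 206
359 = 1*206 + 153
206 = 1*153 + 53
153 = 2*53 + 47
53 = 1*47 + 6
47 = 7*6 + 5
6 = 1*5 + 1
5 = 5*1 + 0
gcd(359, 924) = 1, so the inverse exists.
Back-substitute for 1:
1 = 1*6 − 1*5
  = −1*47 + 8*6
  = 8*53 − 9*47
  = −9*153 + 26*53
  = 26*206 − 35*153
  = −35*359 + 61*206
  = 61*924 − 157*359
So 359⁻¹ ≡ −157 ≡ 767 (mod 924).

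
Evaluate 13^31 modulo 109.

13^1 ≡ 13 (mod 109)
13^2 ≡ 13^2 = 169 ≡ 60 (mod 109)
13^4 ≡ 60^2 = 3600 ≡ 3 (mod 109)
13^8 ≡ 3^2 = 9 (mod 109)
13^16 ≡ 9^2 = 81 (mod 109)
13^31 = 13^16 × 13^8 × 13^4 × 13^2 × 13^1 ≡ 81 × 9 × 3 × 60 × 13 (mod 109).
Accumulate the product:
81 × 9 = 729 ≡ 75
75 × 3 = 225 ≡ 7
7 × 60 = 420 ≡ 93
93 × 13 = 1209 ≡ 10

10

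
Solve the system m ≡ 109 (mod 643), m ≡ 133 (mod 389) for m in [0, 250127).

643⁻¹ mod 389: 643×170 ≡ 1 (mod 389), so 643⁻¹ ≡ 170.
m = 109 + 643×((133 − 109)×170 mod 389) = 109 + 643×190 = 122279.
Check: 122279 mod 643 = 109, 122279 mod 389 = 133. ✓

122279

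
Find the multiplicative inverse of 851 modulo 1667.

905

By the extended Euclidean algorithm:
1667 = 1*851 + 816
851 = 1*816 + 35
816 = 23*35 + 11
35 = 3*11 + 2
11 = 5*2 + 1
2 = 2*1 + 0
gcd(851, 1667) = 1, so the inverse exists.
Back-substitute for 1:
1 = 1*11 − 5*2
  = −5*35 + 16*11
  = 16*816 − 373*35
  = −373*851 + 389*816
  = 389*1667 − 762*851
So 851⁻¹ ≡ −762 ≡ 905 (mod 1667).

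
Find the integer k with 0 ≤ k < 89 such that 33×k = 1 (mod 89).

Apply the Euclidean algorithm and back-substitute:
89 = 2*33 + 23
33 = 1*23 + 10
23 = 2*10 + 3
10 = 3*3 + 1
3 = 3*1 + 0
gcd(33, 89) = 1, so the inverse exists.
Bézout: 1 = −10*89 + 27*33.
So 33⁻¹ ≡ 27 (mod 89).

27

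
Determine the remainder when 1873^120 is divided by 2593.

2234

By square-and-multiply:
1873^1 ≡ 1873 (mod 2593)
1873^2 ≡ 1873^2 = 3508129 ≡ 2393 (mod 2593)
1873^4 ≡ 2393^2 = 5726449 ≡ 1105 (mod 2593)
1873^8 ≡ 1105^2 = 1221025 ≡ 2315 (mod 2593)
1873^16 ≡ 2315^2 = 5359225 ≡ 2087 (mod 2593)
1873^32 ≡ 2087^2 = 4355569 ≡ 1922 (mod 2593)
1873^64 ≡ 1922^2 = 3694084 ≡ 1652 (mod 2593)
1873^120 = 1873^64 · 1873^32 · 1873^16 · 1873^8 ≡ 1652 · 1922 · 2087 · 2315 (mod 2593).
Accumulate the product:
1652 · 1922 = 3175144 ≡ 1312
1312 · 2087 = 2738144 ≡ 2529
2529 · 2315 = 5854635 ≡ 2234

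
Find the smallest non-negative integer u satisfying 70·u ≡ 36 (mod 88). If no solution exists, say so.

gcd(70, 88) = 2, and 2 | 36, so solutions exist.
Divide through by 2: 35·u ≡ 18 mod 44.
35⁻¹ ≡ 39 (mod 44).
u ≡ 39·18 ≡ 42 (mod 44).
The smallest non-negative solution is u = 42.

42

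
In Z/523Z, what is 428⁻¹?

523 = 1×428 + 95
428 = 4×95 + 48
95 = 1×48 + 47
48 = 1×47 + 1
47 = 47×1 + 0
gcd(428, 523) = 1, so the inverse exists.
Bézout: 1 = −9×523 + 11×428.
So 428⁻¹ ≡ 11 (mod 523).

11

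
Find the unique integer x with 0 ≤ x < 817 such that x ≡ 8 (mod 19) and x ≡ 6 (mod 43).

350

19⁻¹ mod 43: 19×34 ≡ 1 (mod 43), so 19⁻¹ ≡ 34.
x = 8 + 19×((6 − 8)×34 mod 43) = 8 + 19×18 = 350.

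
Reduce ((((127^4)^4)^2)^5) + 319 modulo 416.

192

(127)^4 ≡ 289 (mod 416)
(289)^4 ≡ 289 (mod 416)
(289)^2 ≡ 321 (mod 416)
(321)^5 ≡ 289 (mod 416)
289 + 319 = 608 ≡ 192 (mod 416)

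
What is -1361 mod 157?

-1361 = -9·157 + 52, so -1361 ≡ 52 (mod 157).

52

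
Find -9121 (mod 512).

95

-9121 = -18*512 + 95, so -9121 ≡ 95 (mod 512).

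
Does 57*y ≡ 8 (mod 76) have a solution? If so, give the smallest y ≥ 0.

no solution

gcd(57, 76) = 19, and 19 does not divide 8.
So the congruence has no solution.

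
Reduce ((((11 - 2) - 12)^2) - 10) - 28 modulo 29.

11 - 2 = 9
9 - 12 = -3 ≡ 26 (mod 29)
(26)^2 ≡ 9 (mod 29)
9 - 10 = -1 ≡ 28 (mod 29)
28 - 28 = 0

0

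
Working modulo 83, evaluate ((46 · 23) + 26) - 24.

64

46 · 23 = 1058 ≡ 62 (mod 83)
62 + 26 = 88 ≡ 5 (mod 83)
5 - 24 = -19 ≡ 64 (mod 83)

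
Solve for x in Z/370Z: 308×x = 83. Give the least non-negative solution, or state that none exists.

gcd(308, 370) = 2, and 2 does not divide 83.
So the congruence has no solution.

no solution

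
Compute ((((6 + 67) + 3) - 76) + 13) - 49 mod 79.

6 + 67 = 73
73 + 3 = 76
76 - 76 = 0
0 + 13 = 13
13 - 49 = -36 ≡ 43 (mod 79)

43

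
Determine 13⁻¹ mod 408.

157

By the extended Euclidean algorithm:
408 = 31×13 + 5
13 = 2×5 + 3
5 = 1×3 + 2
3 = 1×2 + 1
2 = 2×1 + 0
gcd(13, 408) = 1, so the inverse exists.
Bézout: 1 = −5×408 + 157×13.
So 13⁻¹ ≡ 157 (mod 408).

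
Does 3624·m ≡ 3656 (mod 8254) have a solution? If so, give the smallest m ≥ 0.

gcd(3624, 8254) = 2, and 2 | 3656, so solutions exist.
Divide through by 2: 1812·m ≡ 1828 mod 4127.
1812⁻¹ ≡ 3446 (mod 4127).
m ≡ 3446·1828 ≡ 1486 (mod 4127).
The smallest non-negative solution is m = 1486.

1486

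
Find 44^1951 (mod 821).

153

By square-and-multiply:
1951 in binary is 11110011111, i.e. 1951 = 1024 + 512 + 256 + 128 + 16 + 8 + 4 + 2 + 1.
44^1 ≡ 44 (mod 821)
44^2 ≡ 44^2 = 1936 ≡ 294 (mod 821)
44^4 ≡ 294^2 = 86436 ≡ 231 (mod 821)
44^8 ≡ 231^2 = 53361 ≡ 817 (mod 821)
44^16 ≡ 817^2 = 667489 ≡ 16 (mod 821)
44^32 ≡ 16^2 = 256 (mod 821)
44^64 ≡ 256^2 = 65536 ≡ 677 (mod 821)
44^128 ≡ 677^2 = 458329 ≡ 211 (mod 821)
44^256 ≡ 211^2 = 44521 ≡ 187 (mod 821)
44^512 ≡ 187^2 = 34969 ≡ 487 (mod 821)
44^1024 ≡ 487^2 = 237169 ≡ 721 (mod 821)
44^1951 = 44^1024 * 44^512 * 44^256 * 44^128 * 44^16 * 44^8 * 44^4 * 44^2 * 44^1 ≡ 721 * 487 * 187 * 211 * 16 * 817 * 231 * 294 * 44 (mod 821).
Accumulate the product:
721 * 487 = 351127 ≡ 560
560 * 187 = 104720 ≡ 453
453 * 211 = 95583 ≡ 347
347 * 16 = 5552 ≡ 626
626 * 817 = 511442 ≡ 780
780 * 231 = 180180 ≡ 381
381 * 294 = 112014 ≡ 358
358 * 44 = 15752 ≡ 153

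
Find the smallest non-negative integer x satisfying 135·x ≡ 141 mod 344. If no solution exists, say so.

131

gcd(135, 344) = 1, so a unique solution mod 344 exists.
135⁻¹ ≡ 79 (mod 344).
x ≡ 79·141 ≡ 131 (mod 344).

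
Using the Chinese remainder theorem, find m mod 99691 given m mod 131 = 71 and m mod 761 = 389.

97797

131⁻¹ mod 761: 131*122 ≡ 1 (mod 761), so 131⁻¹ ≡ 122.
m = 71 + 131*((389 − 71)*122 mod 761) = 71 + 131*746 = 97797.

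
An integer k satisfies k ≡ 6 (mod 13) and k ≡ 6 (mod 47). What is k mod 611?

13⁻¹ mod 47: 13*29 ≡ 1 (mod 47), so 13⁻¹ ≡ 29.
k = 6 + 13*((6 − 6)*29 mod 47) = 6 + 13*0 = 6.

6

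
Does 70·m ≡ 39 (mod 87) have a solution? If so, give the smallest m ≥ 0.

54

gcd(70, 87) = 1, so a unique solution mod 87 exists.
70⁻¹ ≡ 46 (mod 87).
m ≡ 46·39 ≡ 54 (mod 87).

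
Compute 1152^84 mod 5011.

4927

84 in binary is 1010100, i.e. 84 = 64 + 16 + 4.
1152^1 ≡ 1152 (mod 5011)
1152^2 ≡ 1152^2 = 1327104 ≡ 4200 (mod 5011)
1152^4 ≡ 4200^2 = 17640000 ≡ 1280 (mod 5011)
1152^8 ≡ 1280^2 = 1638400 ≡ 4814 (mod 5011)
1152^16 ≡ 4814^2 = 23174596 ≡ 3732 (mod 5011)
1152^32 ≡ 3732^2 = 13927824 ≡ 2255 (mod 5011)
1152^64 ≡ 2255^2 = 5085025 ≡ 3871 (mod 5011)
1152^84 = 1152^64 × 1152^16 × 1152^4 ≡ 3871 × 3732 × 1280 (mod 5011).
Accumulate the product:
3871 × 3732 = 14446572 ≡ 4870
4870 × 1280 = 6233600 ≡ 4927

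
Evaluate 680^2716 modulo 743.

280

By square-and-multiply:
2716 in binary is 101010011100, i.e. 2716 = 2048 + 512 + 128 + 16 + 8 + 4.
680^1 ≡ 680 (mod 743)
680^2 ≡ 680^2 = 462400 ≡ 254 (mod 743)
680^4 ≡ 254^2 = 64516 ≡ 618 (mod 743)
680^8 ≡ 618^2 = 381924 ≡ 22 (mod 743)
680^16 ≡ 22^2 = 484 (mod 743)
680^32 ≡ 484^2 = 234256 ≡ 211 (mod 743)
680^64 ≡ 211^2 = 44521 ≡ 684 (mod 743)
680^128 ≡ 684^2 = 467856 ≡ 509 (mod 743)
680^256 ≡ 509^2 = 259081 ≡ 517 (mod 743)
680^512 ≡ 517^2 = 267289 ≡ 552 (mod 743)
680^1024 ≡ 552^2 = 304704 ≡ 74 (mod 743)
680^2048 ≡ 74^2 = 5476 ≡ 275 (mod 743)
680^2716 = 680^2048 × 680^512 × 680^128 × 680^16 × 680^8 × 680^4 ≡ 275 × 552 × 509 × 484 × 22 × 618 (mod 743).
Accumulate the product:
275 × 552 = 151800 ≡ 228
228 × 509 = 116052 ≡ 144
144 × 484 = 69696 ≡ 597
597 × 22 = 13134 ≡ 503
503 × 618 = 310854 ≡ 280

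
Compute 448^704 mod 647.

522

By square-and-multiply:
704 in binary is 1011000000, i.e. 704 = 512 + 128 + 64.
448^1 ≡ 448 (mod 647)
448^2 ≡ 448^2 = 200704 ≡ 134 (mod 647)
448^4 ≡ 134^2 = 17956 ≡ 487 (mod 647)
448^8 ≡ 487^2 = 237169 ≡ 367 (mod 647)
448^16 ≡ 367^2 = 134689 ≡ 113 (mod 647)
448^32 ≡ 113^2 = 12769 ≡ 476 (mod 647)
448^64 ≡ 476^2 = 226576 ≡ 126 (mod 647)
448^128 ≡ 126^2 = 15876 ≡ 348 (mod 647)
448^256 ≡ 348^2 = 121104 ≡ 115 (mod 647)
448^512 ≡ 115^2 = 13225 ≡ 285 (mod 647)
448^704 = 448^512 · 448^128 · 448^64 ≡ 285 · 348 · 126 (mod 647).
Accumulate the product:
285 · 348 = 99180 ≡ 189
189 · 126 = 23814 ≡ 522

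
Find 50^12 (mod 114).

58

50^1 ≡ 50 (mod 114)
50^2 ≡ 50^2 = 2500 ≡ 106 (mod 114)
50^4 ≡ 106^2 = 11236 ≡ 64 (mod 114)
50^8 ≡ 64^2 = 4096 ≡ 106 (mod 114)
50^12 = 50^8 · 50^4 ≡ 106 · 64 (mod 114).
106 · 64 = 6784 ≡ 58 (mod 114).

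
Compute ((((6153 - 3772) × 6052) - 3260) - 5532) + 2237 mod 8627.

4794

6153 - 3772 = 2381
2381 × 6052 = 14409812 ≡ 2722 (mod 8627)
2722 - 3260 = -538 ≡ 8089 (mod 8627)
8089 - 5532 = 2557
2557 + 2237 = 4794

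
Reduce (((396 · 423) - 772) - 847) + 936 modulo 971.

396 · 423 = 167508 ≡ 496 (mod 971)
496 - 772 = -276 ≡ 695 (mod 971)
695 - 847 = -152 ≡ 819 (mod 971)
819 + 936 = 1755 ≡ 784 (mod 971)

784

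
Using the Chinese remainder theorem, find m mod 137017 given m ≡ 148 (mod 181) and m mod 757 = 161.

181⁻¹ mod 757: 181·711 ≡ 1 (mod 757), so 181⁻¹ ≡ 711.
m = 148 + 181·((161 − 148)·711 mod 757) = 148 + 181·159 = 28927.

28927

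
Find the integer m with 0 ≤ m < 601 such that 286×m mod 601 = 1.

145

601 = 2*286 + 29
286 = 9*29 + 25
29 = 1*25 + 4
25 = 6*4 + 1
4 = 4*1 + 0
gcd(286, 601) = 1, so the inverse exists.
Bézout: 1 = −69*601 + 145*286.
So 286⁻¹ ≡ 145 (mod 601).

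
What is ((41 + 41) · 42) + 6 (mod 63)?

41 + 41 = 82 ≡ 19 (mod 63)
19 · 42 = 798 ≡ 42 (mod 63)
42 + 6 = 48

48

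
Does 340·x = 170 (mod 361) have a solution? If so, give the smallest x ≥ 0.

181

gcd(340, 361) = 1, so a unique solution mod 361 exists.
340⁻¹ ≡ 275 (mod 361).
x ≡ 275·170 ≡ 181 (mod 361).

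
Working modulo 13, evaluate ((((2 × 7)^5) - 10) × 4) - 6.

2 × 7 = 14 ≡ 1 (mod 13)
(1)^5 ≡ 1 (mod 13)
1 - 10 = -9 ≡ 4 (mod 13)
4 × 4 = 16 ≡ 3 (mod 13)
3 - 6 = -3 ≡ 10 (mod 13)

10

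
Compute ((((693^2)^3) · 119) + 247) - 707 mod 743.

(693)^2 ≡ 271 (mod 743)
(271)^3 ≡ 513 (mod 743)
513 · 119 = 61047 ≡ 121 (mod 743)
121 + 247 = 368
368 - 707 = -339 ≡ 404 (mod 743)

404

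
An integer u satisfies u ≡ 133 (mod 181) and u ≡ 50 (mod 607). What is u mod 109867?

43754

181⁻¹ mod 607: 181×275 ≡ 1 (mod 607), so 181⁻¹ ≡ 275.
u = 133 + 181×((50 − 133)×275 mod 607) = 133 + 181×241 = 43754.
Check: 43754 mod 181 = 133, 43754 mod 607 = 50. ✓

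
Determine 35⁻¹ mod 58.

5

58 = 1×35 + 23
35 = 1×23 + 12
23 = 1×12 + 11
12 = 1×11 + 1
11 = 11×1 + 0
gcd(35, 58) = 1, so the inverse exists.
Bézout: 1 = −3×58 + 5×35.
So 35⁻¹ ≡ 5 (mod 58).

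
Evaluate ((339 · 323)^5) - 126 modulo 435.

351

339 · 323 = 109497 ≡ 312 (mod 435)
(312)^5 ≡ 42 (mod 435)
42 - 126 = -84 ≡ 351 (mod 435)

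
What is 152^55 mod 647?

171

55 in binary is 110111, i.e. 55 = 32 + 16 + 4 + 2 + 1.
152^1 ≡ 152 (mod 647)
152^2 ≡ 152^2 = 23104 ≡ 459 (mod 647)
152^4 ≡ 459^2 = 210681 ≡ 406 (mod 647)
152^8 ≡ 406^2 = 164836 ≡ 498 (mod 647)
152^16 ≡ 498^2 = 248004 ≡ 203 (mod 647)
152^32 ≡ 203^2 = 41209 ≡ 448 (mod 647)
152^55 = 152^32 · 152^16 · 152^4 · 152^2 · 152^1 ≡ 448 · 203 · 406 · 459 · 152 (mod 647).
Accumulate the product:
448 · 203 = 90944 ≡ 364
364 · 406 = 147784 ≡ 268
268 · 459 = 123012 ≡ 82
82 · 152 = 12464 ≡ 171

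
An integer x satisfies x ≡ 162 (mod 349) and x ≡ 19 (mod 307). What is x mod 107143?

27035

349⁻¹ mod 307: 349×212 ≡ 1 (mod 307), so 349⁻¹ ≡ 212.
x = 162 + 349×((19 − 162)×212 mod 307) = 162 + 349×77 = 27035.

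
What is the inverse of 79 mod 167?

74

167 = 2·79 + 9
79 = 8·9 + 7
9 = 1·7 + 2
7 = 3·2 + 1
2 = 2·1 + 0
gcd(79, 167) = 1, so the inverse exists.
Back-substitute for 1:
1 = 1·7 − 3·2
  = −3·9 + 4·7
  = 4·79 − 35·9
  = −35·167 + 74·79
So 79⁻¹ ≡ 74 (mod 167).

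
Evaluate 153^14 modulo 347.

138

By square-and-multiply:
14 in binary is 1110, i.e. 14 = 8 + 4 + 2.
153^1 ≡ 153 (mod 347)
153^2 ≡ 153^2 = 23409 ≡ 160 (mod 347)
153^4 ≡ 160^2 = 25600 ≡ 269 (mod 347)
153^8 ≡ 269^2 = 72361 ≡ 185 (mod 347)
153^14 = 153^8 * 153^4 * 153^2 ≡ 185 * 269 * 160 (mod 347).
Accumulate the product:
185 * 269 = 49765 ≡ 144
144 * 160 = 23040 ≡ 138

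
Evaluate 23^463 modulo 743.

By square-and-multiply:
463 in binary is 111001111, i.e. 463 = 256 + 128 + 64 + 8 + 4 + 2 + 1.
23^1 ≡ 23 (mod 743)
23^2 ≡ 23^2 = 529 (mod 743)
23^4 ≡ 529^2 = 279841 ≡ 473 (mod 743)
23^8 ≡ 473^2 = 223729 ≡ 86 (mod 743)
23^16 ≡ 86^2 = 7396 ≡ 709 (mod 743)
23^32 ≡ 709^2 = 502681 ≡ 413 (mod 743)
23^64 ≡ 413^2 = 170569 ≡ 422 (mod 743)
23^128 ≡ 422^2 = 178084 ≡ 507 (mod 743)
23^256 ≡ 507^2 = 257049 ≡ 714 (mod 743)
23^463 = 23^256 × 23^128 × 23^64 × 23^8 × 23^4 × 23^2 × 23^1 ≡ 714 × 507 × 422 × 86 × 473 × 529 × 23 (mod 743).
Accumulate the product:
714 × 507 = 361998 ≡ 157
157 × 422 = 66254 ≡ 127
127 × 86 = 10922 ≡ 520
520 × 473 = 245960 ≡ 27
27 × 529 = 14283 ≡ 166
166 × 23 = 3818 ≡ 103

103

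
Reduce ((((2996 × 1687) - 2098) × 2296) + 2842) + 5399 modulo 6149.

3520

2996 × 1687 = 5054252 ≡ 5923 (mod 6149)
5923 - 2098 = 3825
3825 × 2296 = 8782200 ≡ 1428 (mod 6149)
1428 + 2842 = 4270
4270 + 5399 = 9669 ≡ 3520 (mod 6149)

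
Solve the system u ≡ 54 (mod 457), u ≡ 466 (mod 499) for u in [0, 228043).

457⁻¹ mod 499: 457×297 ≡ 1 (mod 499), so 457⁻¹ ≡ 297.
u = 54 + 457×((466 − 54)×297 mod 499) = 54 + 457×109 = 49867.

49867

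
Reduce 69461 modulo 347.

61

69461 = 200·347 + 61, so 69461 ≡ 61 (mod 347).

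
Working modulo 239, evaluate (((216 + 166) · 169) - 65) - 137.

65

216 + 166 = 382 ≡ 143 (mod 239)
143 · 169 = 24167 ≡ 28 (mod 239)
28 - 65 = -37 ≡ 202 (mod 239)
202 - 137 = 65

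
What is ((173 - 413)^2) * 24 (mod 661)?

173 - 413 = -240 ≡ 421 (mod 661)
(421)^2 ≡ 93 (mod 661)
93 * 24 = 2232 ≡ 249 (mod 661)

249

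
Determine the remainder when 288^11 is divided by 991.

287

288^1 ≡ 288 (mod 991)
288^2 ≡ 288^2 = 82944 ≡ 691 (mod 991)
288^4 ≡ 691^2 = 477481 ≡ 810 (mod 991)
288^8 ≡ 810^2 = 656100 ≡ 58 (mod 991)
288^11 = 288^8 × 288^2 × 288^1 ≡ 58 × 691 × 288 (mod 991).
Accumulate the product:
58 × 691 = 40078 ≡ 438
438 × 288 = 126144 ≡ 287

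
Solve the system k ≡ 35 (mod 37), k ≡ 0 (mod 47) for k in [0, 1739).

1034

37⁻¹ mod 47: 37·14 ≡ 1 (mod 47), so 37⁻¹ ≡ 14.
k = 35 + 37·((0 − 35)·14 mod 47) = 35 + 37·27 = 1034.
Check: 1034 mod 37 = 35, 1034 mod 47 = 0. ✓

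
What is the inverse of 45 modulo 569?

Apply the Euclidean algorithm and back-substitute:
569 = 12×45 + 29
45 = 1×29 + 16
29 = 1×16 + 13
16 = 1×13 + 3
13 = 4×3 + 1
3 = 3×1 + 0
gcd(45, 569) = 1, so the inverse exists.
Back-substitute for 1:
1 = 1×13 − 4×3
  = −4×16 + 5×13
  = 5×29 − 9×16
  = −9×45 + 14×29
  = 14×569 − 177×45
So 45⁻¹ ≡ −177 ≡ 392 (mod 569).

392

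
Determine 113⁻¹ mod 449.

449 = 3*113 + 110
113 = 1*110 + 3
110 = 36*3 + 2
3 = 1*2 + 1
2 = 2*1 + 0
gcd(113, 449) = 1, so the inverse exists.
Bézout: 1 = −38*449 + 151*113.
So 113⁻¹ ≡ 151 (mod 449).

151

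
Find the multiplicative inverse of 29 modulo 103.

32

103 = 3×29 + 16
29 = 1×16 + 13
16 = 1×13 + 3
13 = 4×3 + 1
3 = 3×1 + 0
gcd(29, 103) = 1, so the inverse exists.
Back-substitute for 1:
1 = 1×13 − 4×3
  = −4×16 + 5×13
  = 5×29 − 9×16
  = −9×103 + 32×29
So 29⁻¹ ≡ 32 (mod 103).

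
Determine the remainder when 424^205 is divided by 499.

By square-and-multiply:
205 in binary is 11001101, i.e. 205 = 128 + 64 + 8 + 4 + 1.
424^1 ≡ 424 (mod 499)
424^2 ≡ 424^2 = 179776 ≡ 136 (mod 499)
424^4 ≡ 136^2 = 18496 ≡ 33 (mod 499)
424^8 ≡ 33^2 = 1089 ≡ 91 (mod 499)
424^16 ≡ 91^2 = 8281 ≡ 297 (mod 499)
424^32 ≡ 297^2 = 88209 ≡ 385 (mod 499)
424^64 ≡ 385^2 = 148225 ≡ 22 (mod 499)
424^128 ≡ 22^2 = 484 (mod 499)
424^205 = 424^128 * 424^64 * 424^8 * 424^4 * 424^1 ≡ 484 * 22 * 91 * 33 * 424 (mod 499).
Accumulate the product:
484 * 22 = 10648 ≡ 169
169 * 91 = 15379 ≡ 409
409 * 33 = 13497 ≡ 24
24 * 424 = 10176 ≡ 196

196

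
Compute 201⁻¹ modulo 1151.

Apply the Euclidean algorithm and back-substitute:
1151 = 5×201 + 146
201 = 1×146 + 55
146 = 2×55 + 36
55 = 1×36 + 19
36 = 1×19 + 17
19 = 1×17 + 2
17 = 8×2 + 1
2 = 2×1 + 0
gcd(201, 1151) = 1, so the inverse exists.
Back-substitute for 1:
1 = 1×17 − 8×2
  = −8×19 + 9×17
  = 9×36 − 17×19
  = −17×55 + 26×36
  = 26×146 − 69×55
  = −69×201 + 95×146
  = 95×1151 − 544×201
So 201⁻¹ ≡ −544 ≡ 607 (mod 1151).

607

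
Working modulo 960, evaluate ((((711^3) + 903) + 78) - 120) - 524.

808

(711)^3 ≡ 471 (mod 960)
471 + 903 = 1374 ≡ 414 (mod 960)
414 + 78 = 492
492 - 120 = 372
372 - 524 = -152 ≡ 808 (mod 960)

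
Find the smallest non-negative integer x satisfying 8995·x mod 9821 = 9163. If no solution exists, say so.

1166

gcd(8995, 9821) = 7, and 7 | 9163, so solutions exist.
Divide through by 7: 1285·x = 1309 (mod 1403).
1285⁻¹ ≡ 107 (mod 1403).
x ≡ 107·1309 ≡ 1166 (mod 1403).
The smallest non-negative solution is x = 1166.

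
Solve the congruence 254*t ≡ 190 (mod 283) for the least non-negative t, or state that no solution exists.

52

gcd(254, 283) = 1, so a unique solution mod 283 exists.
254⁻¹ ≡ 39 (mod 283).
t ≡ 39*190 ≡ 52 (mod 283).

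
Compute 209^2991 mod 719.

Using repeated squaring:
209^1 ≡ 209 (mod 719)
209^2 ≡ 209^2 = 43681 ≡ 541 (mod 719)
209^4 ≡ 541^2 = 292681 ≡ 48 (mod 719)
209^8 ≡ 48^2 = 2304 ≡ 147 (mod 719)
209^16 ≡ 147^2 = 21609 ≡ 39 (mod 719)
209^32 ≡ 39^2 = 1521 ≡ 83 (mod 719)
209^64 ≡ 83^2 = 6889 ≡ 418 (mod 719)
209^128 ≡ 418^2 = 174724 ≡ 7 (mod 719)
209^256 ≡ 7^2 = 49 (mod 719)
209^512 ≡ 49^2 = 2401 ≡ 244 (mod 719)
209^1024 ≡ 244^2 = 59536 ≡ 578 (mod 719)
209^2048 ≡ 578^2 = 334084 ≡ 468 (mod 719)
209^2991 = 209^2048 * 209^512 * 209^256 * 209^128 * 209^32 * 209^8 * 209^4 * 209^2 * 209^1 ≡ 468 * 244 * 49 * 7 * 83 * 147 * 48 * 541 * 209 (mod 719).
Accumulate the product:
468 * 244 = 114192 ≡ 590
590 * 49 = 28910 ≡ 150
150 * 7 = 1050 ≡ 331
331 * 83 = 27473 ≡ 151
151 * 147 = 22197 ≡ 627
627 * 48 = 30096 ≡ 617
617 * 541 = 333797 ≡ 181
181 * 209 = 37829 ≡ 441

441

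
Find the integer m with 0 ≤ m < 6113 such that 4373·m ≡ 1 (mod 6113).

6113 = 1×4373 + 1740
4373 = 2×1740 + 893
1740 = 1×893 + 847
893 = 1×847 + 46
847 = 18×46 + 19
46 = 2×19 + 8
19 = 2×8 + 3
8 = 2×3 + 2
3 = 1×2 + 1
2 = 2×1 + 0
gcd(4373, 6113) = 1, so the inverse exists.
Back-substitute for 1:
1 = 1×3 − 1×2
  = −1×8 + 3×3
  = 3×19 − 7×8
  = −7×46 + 17×19
  = 17×847 − 313×46
  = −313×893 + 330×847
  = 330×1740 − 643×893
  = −643×4373 + 1616×1740
  = 1616×6113 − 2259×4373
So 4373⁻¹ ≡ −2259 ≡ 3854 (mod 6113).

3854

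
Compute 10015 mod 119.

10015 = 84*119 + 19, so 10015 ≡ 19 (mod 119).

19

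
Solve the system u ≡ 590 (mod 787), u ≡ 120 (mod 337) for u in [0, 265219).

241412

787⁻¹ mod 337: 787×170 ≡ 1 (mod 337), so 787⁻¹ ≡ 170.
u = 590 + 787×((120 − 590)×170 mod 337) = 590 + 787×306 = 241412.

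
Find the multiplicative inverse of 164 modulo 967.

171

Apply the Euclidean algorithm and back-substitute:
967 = 5*164 + 147
164 = 1*147 + 17
147 = 8*17 + 11
17 = 1*11 + 6
11 = 1*6 + 5
6 = 1*5 + 1
5 = 5*1 + 0
gcd(164, 967) = 1, so the inverse exists.
Back-substitute for 1:
1 = 1*6 − 1*5
  = −1*11 + 2*6
  = 2*17 − 3*11
  = −3*147 + 26*17
  = 26*164 − 29*147
  = −29*967 + 171*164
So 164⁻¹ ≡ 171 (mod 967).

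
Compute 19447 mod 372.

103

19447 = 52×372 + 103, so 19447 ≡ 103 (mod 372).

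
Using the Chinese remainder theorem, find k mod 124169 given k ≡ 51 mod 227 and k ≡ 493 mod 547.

227⁻¹ mod 547: 227*347 ≡ 1 (mod 547), so 227⁻¹ ≡ 347.
k = 51 + 227*((493 − 51)*347 mod 547) = 51 + 227*214 = 48629.
Check: 48629 mod 227 = 51, 48629 mod 547 = 493. ✓

48629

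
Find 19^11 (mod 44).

By square-and-multiply:
11 in binary is 1011, i.e. 11 = 8 + 2 + 1.
19^1 ≡ 19 (mod 44)
19^2 ≡ 19^2 = 361 ≡ 9 (mod 44)
19^4 ≡ 9^2 = 81 ≡ 37 (mod 44)
19^8 ≡ 37^2 = 1369 ≡ 5 (mod 44)
19^11 = 19^8 · 19^2 · 19^1 ≡ 5 · 9 · 19 (mod 44).
Accumulate the product:
5 · 9 = 45 ≡ 1
1 · 19 = 19

19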